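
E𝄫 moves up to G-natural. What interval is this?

Counting letters E–F–G gives a third.
Ebb→G = 5 semitones, 1 wider than the major third (4), so augmented.

augmented third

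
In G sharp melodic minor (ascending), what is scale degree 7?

F##

The G# melodic minor (ascending) scale runs G# A# B C# D# E# F##.
Degree 7 is F##.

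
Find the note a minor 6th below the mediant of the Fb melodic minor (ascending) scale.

The mediant of Fb melodic minor (ascending) is Abb.
A minor sixth (8 semitones) below Abb lands on the letter C, giving Cb.

Cb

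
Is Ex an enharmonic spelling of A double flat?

No

Two spellings are enharmonically equivalent only if they share a pitch class.
Here E## → 6, Abb → 7; 6 ≠ 7, so they are not.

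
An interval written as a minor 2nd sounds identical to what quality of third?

doubly diminished

A minor second spans 1 semitone.
A third spanning 1 semitone is doubly diminished (the major third is 4).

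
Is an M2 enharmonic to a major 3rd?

No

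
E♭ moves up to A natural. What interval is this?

augmented fourth

The letter names run E→A, a span of 3 letter steps, so the interval is some kind of fourth.
Eb to A is 6 semitones. A perfect fourth is 5, so 6 makes it augmented.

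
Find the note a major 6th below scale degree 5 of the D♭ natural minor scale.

Scale degree 5 of Db natural minor is Ab.
A major sixth (9 semitones) below Ab lands on the letter C, giving Cb.

Cb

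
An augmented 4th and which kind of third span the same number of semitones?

doubly augmented

An augmented fourth spans 6 semitones.
A third spanning 6 semitones is doubly augmented (the major third is 4).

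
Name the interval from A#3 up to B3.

Counting letters A–B gives a second.
A#→B = 1 semitone, 1 narrower than the major second (2), so minor.

minor second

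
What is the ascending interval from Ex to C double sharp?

minor sixth

The letter names run E→C, a span of 5 letter steps, so the interval is some kind of sixth.
E## to C## is 8 semitones. A major sixth is 9, so 8 makes it minor.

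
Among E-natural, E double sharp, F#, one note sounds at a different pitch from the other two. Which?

In 12-tone equal temperament, enharmonic equivalents share a pitch class. E is pitch class 4; E## is pitch class 6; F# is pitch class 6.
E## and F# share pitch class 6, while E is pitch class 4.

E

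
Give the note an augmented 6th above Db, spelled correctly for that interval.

A sixth above D lands on the letter B.
An augmented sixth spans 10 semitones, so Db moves to pitch class 11. On the letter B that is B.

B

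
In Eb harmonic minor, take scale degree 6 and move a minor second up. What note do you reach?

Dbb

Scale degree 6 of Eb harmonic minor is Cb.
A minor second (1 semitone) above Cb lands on the letter D, giving Dbb.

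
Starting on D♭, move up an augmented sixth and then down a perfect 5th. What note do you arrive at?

E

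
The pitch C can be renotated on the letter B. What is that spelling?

B#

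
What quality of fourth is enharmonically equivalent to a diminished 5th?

A diminished fifth spans 6 semitones.
A fourth spanning 6 semitones is augmented (the perfect fourth is 5).

augmented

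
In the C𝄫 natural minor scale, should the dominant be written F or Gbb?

Gbb

Each scale degree takes a distinct letter name. Degree 5 of a scale on C must use the letter G.
Gbb and F are enharmonically the same pitch, but only Gbb uses the letter G, so it is the correct spelling here.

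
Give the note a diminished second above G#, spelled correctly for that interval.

Ab

A second above G lands on the letter A.
A diminished second spans 0 semitones, so G# moves to pitch class 8. On the letter A that is Ab.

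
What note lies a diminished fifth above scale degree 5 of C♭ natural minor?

Dbb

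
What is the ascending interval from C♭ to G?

augmented fifth

The letter names run C→G, a span of 4 letter steps, so the interval is some kind of fifth.
Cb to G is 8 semitones. A perfect fifth is 7, so 8 makes it augmented.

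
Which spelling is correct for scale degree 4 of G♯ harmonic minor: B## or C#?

Each scale degree takes a distinct letter name. Degree 4 of a scale on G must use the letter C.
C# and B## are enharmonically the same pitch, but only C# uses the letter C, so it is the correct spelling here.

C#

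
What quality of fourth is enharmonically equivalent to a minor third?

A minor third spans 3 semitones.
A fourth spanning 3 semitones is doubly diminished (the perfect fourth is 5).

doubly diminished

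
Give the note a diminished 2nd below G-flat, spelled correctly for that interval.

G down a major second is F, so the target letter is F.
From Gb, a diminished second is 0 semitones down: F#.

F#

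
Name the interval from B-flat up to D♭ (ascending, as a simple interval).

minor third

Counting letters B–C–D gives a third.
Bb→Db = 3 semitones, 1 narrower than the major third (4), so minor.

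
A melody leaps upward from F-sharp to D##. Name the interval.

The letter names run F→D, a span of 5 letter steps, so the interval is some kind of sixth.
F# to D## is 10 semitones. A major sixth is 9, so 10 makes it augmented.

augmented sixth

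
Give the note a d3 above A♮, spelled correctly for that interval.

A third above A lands on the letter C.
A diminished third spans 2 semitones, so A moves to pitch class 11. On the letter C that is Cb.

Cb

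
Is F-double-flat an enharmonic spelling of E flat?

Yes

Fbb is pitch class 3; Eb is pitch class 3.
All spellings map to pitch class 3, so they are enharmonically equivalent.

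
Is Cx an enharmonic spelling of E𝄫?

C## = pitch class 2 and Ebb = pitch class 2 — the same pitch class, so they are enharmonic equivalents.

Yes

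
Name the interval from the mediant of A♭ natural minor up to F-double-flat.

diminished fourth

The mediant of Ab natural minor is Cb.
Cb up to Fbb: letters C→F make it a fourth; 4 semitones makes it diminished.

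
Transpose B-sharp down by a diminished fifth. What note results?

E##

A fifth below B lands on the letter E.
A diminished fifth spans 6 semitones, so B# moves to pitch class 6. On the letter E that is E##.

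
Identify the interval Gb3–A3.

augmented second

Counting letters G–A gives a second.
Gb→A = 3 semitones, 1 wider than the major second (2), so augmented.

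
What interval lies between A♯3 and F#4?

The letter names run A→F, a span of 5 letter steps, so the interval is some kind of sixth.
A# to F# is 8 semitones. A major sixth is 9, so 8 makes it minor.

minor sixth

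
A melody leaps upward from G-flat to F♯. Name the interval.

The letter names run G→F, a span of 6 letter steps, so the interval is some kind of seventh.
Gb to F# is 12 semitones. A major seventh is 11, so 12 makes it augmented.

augmented seventh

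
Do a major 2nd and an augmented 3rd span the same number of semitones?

A major second spans 2 semitones; an augmented third spans 5.
The spans differ, so they are not enharmonic equivalents.

No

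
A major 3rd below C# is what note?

A third below C lands on the letter A.
A major third spans 4 semitones, so C# moves to pitch class 9. On the letter A that is A.

A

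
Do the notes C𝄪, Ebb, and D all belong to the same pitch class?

C## = pitch class 2 and Ebb = pitch class 2 and D = pitch class 2 — the same pitch class, so they are enharmonic equivalents.

Yes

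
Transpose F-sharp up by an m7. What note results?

E

F up a major seventh is E, so the target letter is E.
From F#, a minor seventh is 10 semitones up: E.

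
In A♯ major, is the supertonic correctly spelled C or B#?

B#

Each scale degree takes a distinct letter name. Degree 2 of a scale on A must use the letter B.
B# and C are enharmonically the same pitch, but only B# uses the letter B, so it is the correct spelling here.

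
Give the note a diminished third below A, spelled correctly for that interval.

A down a major third is F, so the target letter is F.
From A, a diminished third is 2 semitones down: F##.

F##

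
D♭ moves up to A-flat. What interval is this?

The letter names run D→A, a span of 4 letter steps, so the interval is some kind of fifth.
Db to Ab is 7 semitones. A perfect fifth is 7, so 7 makes it perfect.

perfect fifth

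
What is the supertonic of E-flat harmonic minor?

F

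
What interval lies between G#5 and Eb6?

diminished sixth

The letter names run G→E, a span of 5 letter steps, so the interval is some kind of sixth.
G# to Eb is 7 semitones. A major sixth is 9, so 7 makes it diminished.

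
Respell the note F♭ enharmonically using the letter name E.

E

Plain E sits at the same pitch as Fb, so on the letter E the same pitch needs a natural: E.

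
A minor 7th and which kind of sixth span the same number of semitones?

A minor seventh spans 10 semitones.
A sixth spanning 10 semitones is augmented (the major sixth is 9).

augmented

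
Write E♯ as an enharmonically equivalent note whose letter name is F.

Plain F sits at the same pitch as E#, so on the letter F the same pitch needs a natural: F.

F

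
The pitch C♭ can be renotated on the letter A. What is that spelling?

Plain A sits 2 semitones below Cb, so on the letter A the same pitch needs a double sharp: A##.

A##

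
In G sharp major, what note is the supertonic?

A#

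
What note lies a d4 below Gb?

G down a perfect fourth is D, so the target letter is D.
From Gb, a diminished fourth is 4 semitones down: D.

D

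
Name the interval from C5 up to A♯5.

augmented sixth

Counting letters C–D–E–F–G–A gives a sixth.
C→A# = 10 semitones, 1 wider than the major sixth (9), so augmented.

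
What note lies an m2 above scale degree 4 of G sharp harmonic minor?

D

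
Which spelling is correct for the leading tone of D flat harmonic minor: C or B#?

Each scale degree takes a distinct letter name. Degree 7 of a scale on D must use the letter C.
C and B# are enharmonically the same pitch, but only C uses the letter C, so it is the correct spelling here.

C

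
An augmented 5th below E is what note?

A fifth below E lands on the letter A.
An augmented fifth spans 8 semitones, so E moves to pitch class 8. On the letter A that is Ab.

Ab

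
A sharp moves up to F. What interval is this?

diminished sixth

The letter names run A→F, a span of 5 letter steps, so the interval is some kind of sixth.
A# to F is 7 semitones. A major sixth is 9, so 7 makes it diminished.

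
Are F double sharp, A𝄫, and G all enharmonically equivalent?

Yes

F## = pitch class 7 and Abb = pitch class 7 and G = pitch class 7 — the same pitch class, so they are enharmonic equivalents.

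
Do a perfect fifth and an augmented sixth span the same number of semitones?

No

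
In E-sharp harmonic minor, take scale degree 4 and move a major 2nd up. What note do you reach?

Scale degree 4 of E# harmonic minor is A#.
A major second (2 semitones) above A# lands on the letter B, giving B#.

B#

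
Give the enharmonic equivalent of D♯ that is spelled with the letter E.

Plain E sits 1 semitone above D#, so on the letter E the same pitch needs a flat: Eb.

Eb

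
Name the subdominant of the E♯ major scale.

A#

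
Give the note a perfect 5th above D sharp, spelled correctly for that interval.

D up a perfect fifth is A, so the target letter is A.
From D#, a perfect fifth is 7 semitones up: A#.

A#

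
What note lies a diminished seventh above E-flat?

Dbb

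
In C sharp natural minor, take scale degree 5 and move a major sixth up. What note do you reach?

Scale degree 5 of C# natural minor is G#.
A major sixth (9 semitones) above G# lands on the letter E, giving E#.

E#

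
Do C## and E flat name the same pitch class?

C## is pitch class 2; Eb is pitch class 3.
The pitch classes differ (2 vs. 3), so they are not enharmonic equivalents.

No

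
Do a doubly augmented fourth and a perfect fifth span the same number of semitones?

A doubly augmented fourth spans 7 semitones; a perfect fifth spans 7.
They are enharmonically equivalent.

Yes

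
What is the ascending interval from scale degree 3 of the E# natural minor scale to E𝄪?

Scale degree 3 of E# natural minor is G#.
G# up to E##: letters G→E make it a sixth; 10 semitones makes it augmented.

augmented sixth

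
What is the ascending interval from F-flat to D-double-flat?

minor sixth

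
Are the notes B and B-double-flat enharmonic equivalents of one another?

No

Two spellings are enharmonically equivalent only if they share a pitch class.
Here B → 11, Bbb → 9; 9 ≠ 11, so they are not.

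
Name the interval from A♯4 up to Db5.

doubly diminished fourth

Counting letters A–B–C–D gives a fourth.
A#→Db = 3 semitones, 2 narrower than the perfect fourth (5), so doubly diminished.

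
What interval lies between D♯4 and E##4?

augmented second

The letter names run D→E, a span of 1 letter step, so the interval is some kind of second.
D# to E## is 3 semitones. A major second is 2, so 3 makes it augmented.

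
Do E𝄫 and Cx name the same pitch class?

Ebb is pitch class 2; C## is pitch class 2.
All spellings map to pitch class 2, so they are enharmonically equivalent.

Yes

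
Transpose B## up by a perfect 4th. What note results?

E##

A fourth above B lands on the letter E.
A perfect fourth spans 5 semitones, so B## moves to pitch class 6. On the letter E that is E##.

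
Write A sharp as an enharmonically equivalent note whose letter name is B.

Bb

Plain B sits 1 semitone above A#, so on the letter B the same pitch needs a flat: Bb.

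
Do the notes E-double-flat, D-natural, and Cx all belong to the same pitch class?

Yes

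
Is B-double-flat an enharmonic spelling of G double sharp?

Bbb = pitch class 9 and G## = pitch class 9 — the same pitch class, so they are enharmonic equivalents.

Yes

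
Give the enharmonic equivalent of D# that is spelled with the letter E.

Eb

D# is pitch class 3. The letter E alone is pitch class 4.
To reach pitch class 3 from E requires an offset of -1 semitone, i.e. flat: Eb.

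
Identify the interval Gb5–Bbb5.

minor third

The letter names run G→B, a span of 2 letter steps, so the interval is some kind of third.
Gb to Bbb is 3 semitones. A major third is 4, so 3 makes it minor.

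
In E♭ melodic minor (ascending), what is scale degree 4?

Degree 4 takes the letter 3 steps above E, which is A.
In melodic minor (ascending), degree 4 sits 5 semitones above the tonic. Eb + 5 semitones is pitch class 8, spelled on A as Ab.

Ab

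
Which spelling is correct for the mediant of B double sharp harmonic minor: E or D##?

D##

Each scale degree takes a distinct letter name. Degree 3 of a scale on B must use the letter D.
D## and E are enharmonically the same pitch, but only D## uses the letter D, so it is the correct spelling here.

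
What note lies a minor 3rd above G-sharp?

A third above G lands on the letter B.
A minor third spans 3 semitones, so G# moves to pitch class 11. On the letter B that is B.

B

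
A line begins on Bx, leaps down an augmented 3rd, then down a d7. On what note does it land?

A##

An augmented third down from B## is G# (letter G, 5 semitones down).
A diminished seventh down from G# is A## (letter A, 9 semitones down).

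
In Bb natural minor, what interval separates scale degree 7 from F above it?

Scale degree 7 of Bb natural minor is Ab.
Ab up to F: letters A→F make it a sixth; 9 semitones makes it major.

major sixth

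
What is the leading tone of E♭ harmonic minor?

D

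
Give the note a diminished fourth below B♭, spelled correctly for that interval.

F#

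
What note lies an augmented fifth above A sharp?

A up a perfect fifth is E, so the target letter is E.
From A#, an augmented fifth is 8 semitones up: E##.

E##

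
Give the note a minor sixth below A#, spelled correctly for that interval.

C##

A down a major sixth is C, so the target letter is C.
From A#, a minor sixth is 8 semitones down: C##.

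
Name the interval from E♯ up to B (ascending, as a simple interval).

The letter names run E→B, a span of 4 letter steps, so the interval is some kind of fifth.
E# to B is 6 semitones. A perfect fifth is 7, so 6 makes it diminished.

diminished fifth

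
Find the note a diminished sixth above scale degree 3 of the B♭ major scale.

Scale degree 3 of Bb major is D.
A diminished sixth (7 semitones) above D lands on the letter B, giving Bbb.

Bbb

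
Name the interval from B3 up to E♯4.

augmented fourth

Counting letters B–C–D–E gives a fourth.
B→E# = 6 semitones, 1 wider than the perfect fourth (5), so augmented.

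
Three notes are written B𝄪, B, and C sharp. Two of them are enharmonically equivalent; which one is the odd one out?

B

In 12-tone equal temperament, enharmonic equivalents share a pitch class. B## is pitch class 1; B is pitch class 11; C# is pitch class 1.
B## and C# share pitch class 1, while B is pitch class 11.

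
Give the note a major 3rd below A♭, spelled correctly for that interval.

A third below A lands on the letter F.
A major third spans 4 semitones, so Ab moves to pitch class 4. On the letter F that is Fb.

Fb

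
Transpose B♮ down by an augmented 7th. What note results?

Cb

A seventh below B lands on the letter C.
An augmented seventh spans 12 semitones, so B moves to pitch class 11. On the letter C that is Cb.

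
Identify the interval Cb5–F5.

augmented fourth

Counting letters C–D–E–F gives a fourth.
Cb→F = 6 semitones, 1 wider than the perfect fourth (5), so augmented.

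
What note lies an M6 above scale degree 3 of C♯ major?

Scale degree 3 of C# major is E#.
A major sixth (9 semitones) above E# lands on the letter C, giving C##.

C##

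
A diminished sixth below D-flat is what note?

F#

D down a major sixth is F, so the target letter is F.
From Db, a diminished sixth is 7 semitones down: F#.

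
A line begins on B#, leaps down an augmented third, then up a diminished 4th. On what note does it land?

Cb

An augmented third down from B# is G (letter G, 5 semitones down).
A diminished fourth up from G is Cb (letter C, 4 semitones up).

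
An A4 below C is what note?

Gb

C down a perfect fourth is G, so the target letter is G.
From C, an augmented fourth is 6 semitones down: Gb.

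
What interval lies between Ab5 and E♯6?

doubly augmented fifth

Counting letters A–B–C–D–E gives a fifth.
Ab→E# = 9 semitones, 2 wider than the perfect fifth (7), so doubly augmented.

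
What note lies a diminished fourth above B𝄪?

E#

B up a perfect fourth is E, so the target letter is E.
From B##, a diminished fourth is 4 semitones up: E#.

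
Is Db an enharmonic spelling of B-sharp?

No

Two spellings are enharmonically equivalent only if they share a pitch class.
Here Db → 1, B# → 0; 0 ≠ 1, so they are not.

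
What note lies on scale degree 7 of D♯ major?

The D# major scale runs D# E# F## G# A# B# C##.
Degree 7 is C##.

C##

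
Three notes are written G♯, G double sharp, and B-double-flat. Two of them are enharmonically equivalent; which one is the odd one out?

In 12-tone equal temperament, enharmonic equivalents share a pitch class. G# is pitch class 8; G## is pitch class 9; Bbb is pitch class 9.
G## and Bbb share pitch class 9, while G# is pitch class 8.

G#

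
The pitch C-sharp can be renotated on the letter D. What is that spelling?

Db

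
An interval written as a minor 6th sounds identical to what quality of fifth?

A minor sixth spans 8 semitones.
A fifth spanning 8 semitones is augmented (the perfect fifth is 7).

augmented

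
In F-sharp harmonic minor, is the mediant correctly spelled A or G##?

Each scale degree takes a distinct letter name. Degree 3 of a scale on F must use the letter A.
A and G## are enharmonically the same pitch, but only A uses the letter A, so it is the correct spelling here.

A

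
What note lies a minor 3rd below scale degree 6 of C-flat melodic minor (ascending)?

F

Scale degree 6 of Cb melodic minor (ascending) is Ab.
A minor third (3 semitones) below Ab lands on the letter F, giving F.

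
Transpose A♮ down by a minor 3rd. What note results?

A third below A lands on the letter F.
A minor third spans 3 semitones, so A moves to pitch class 6. On the letter F that is F#.

F#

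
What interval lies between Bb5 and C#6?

Counting letters B–C gives a second.
Bb→C# = 3 semitones, 1 wider than the major second (2), so augmented.

augmented second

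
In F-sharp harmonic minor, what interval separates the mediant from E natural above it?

The mediant of F# harmonic minor is A.
A up to E: letters A→E make it a fifth; 7 semitones makes it perfect.

perfect fifth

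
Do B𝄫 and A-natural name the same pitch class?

Yes

Bbb is pitch class 9; A is pitch class 9.
All spellings map to pitch class 9, so they are enharmonically equivalent.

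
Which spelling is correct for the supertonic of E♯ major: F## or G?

Each scale degree takes a distinct letter name. Degree 2 of a scale on E must use the letter F.
F## and G are enharmonically the same pitch, but only F## uses the letter F, so it is the correct spelling here.

F##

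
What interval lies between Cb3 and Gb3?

The letter names run C→G, a span of 4 letter steps, so the interval is some kind of fifth.
Cb to Gb is 7 semitones. A perfect fifth is 7, so 7 makes it perfect.

perfect fifth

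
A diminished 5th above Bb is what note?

Fb

A fifth above B lands on the letter F.
A diminished fifth spans 6 semitones, so Bb moves to pitch class 4. On the letter F that is Fb.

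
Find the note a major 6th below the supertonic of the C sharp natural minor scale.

F#

The supertonic of C# natural minor is D#.
A major sixth (9 semitones) below D# lands on the letter F, giving F#.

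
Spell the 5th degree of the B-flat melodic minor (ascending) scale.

Degree 5 takes the letter 4 steps above B, which is F.
In melodic minor (ascending), degree 5 sits 7 semitones above the tonic. Bb + 7 semitones is pitch class 5, spelled on F as F.

F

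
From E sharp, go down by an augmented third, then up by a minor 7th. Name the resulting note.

Bb

An augmented third down from E# is C (letter C, 5 semitones down).
A minor seventh up from C is Bb (letter B, 10 semitones up).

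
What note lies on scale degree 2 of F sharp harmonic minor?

G#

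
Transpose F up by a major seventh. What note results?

A seventh above F lands on the letter E.
A major seventh spans 11 semitones, so F moves to pitch class 4. On the letter E that is E.

E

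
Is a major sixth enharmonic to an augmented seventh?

A major sixth spans 9 semitones; an augmented seventh spans 12.
The spans differ, so they are not enharmonic equivalents.

No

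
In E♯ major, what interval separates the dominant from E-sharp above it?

The dominant of E# major is B#.
B# up to E#: letters B→E make it a fourth; 5 semitones makes it perfect.

perfect fourth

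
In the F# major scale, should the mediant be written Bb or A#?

Each scale degree takes a distinct letter name. Degree 3 of a scale on F must use the letter A.
A# and Bb are enharmonically the same pitch, but only A# uses the letter A, so it is the correct spelling here.

A#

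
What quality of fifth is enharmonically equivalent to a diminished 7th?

doubly augmented

A diminished seventh spans 9 semitones.
A fifth spanning 9 semitones is doubly augmented (the perfect fifth is 7).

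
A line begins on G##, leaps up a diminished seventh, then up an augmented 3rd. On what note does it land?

A##

A diminished seventh up from G## is F# (letter F, 9 semitones up).
An augmented third up from F# is A## (letter A, 5 semitones up).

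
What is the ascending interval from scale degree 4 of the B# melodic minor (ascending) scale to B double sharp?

augmented fifth

Scale degree 4 of B# melodic minor (ascending) is E#.
E# up to B##: letters E→B make it a fifth; 8 semitones makes it augmented.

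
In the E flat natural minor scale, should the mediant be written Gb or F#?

Gb

Each scale degree takes a distinct letter name. Degree 3 of a scale on E must use the letter G.
Gb and F# are enharmonically the same pitch, but only Gb uses the letter G, so it is the correct spelling here.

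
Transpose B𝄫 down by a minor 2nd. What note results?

A second below B lands on the letter A.
A minor second spans 1 semitone, so Bbb moves to pitch class 8. On the letter A that is Ab.

Ab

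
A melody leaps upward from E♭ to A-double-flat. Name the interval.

Counting letters E–F–G–A gives a fourth.
Eb→Abb = 4 semitones, 1 narrower than the perfect fourth (5), so diminished.

diminished fourth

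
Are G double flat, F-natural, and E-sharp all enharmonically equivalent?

Yes

Gbb = pitch class 5 and F = pitch class 5 and E# = pitch class 5 — the same pitch class, so they are enharmonic equivalents.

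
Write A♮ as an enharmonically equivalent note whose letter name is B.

Bbb

Plain B sits 2 semitones above A, so on the letter B the same pitch needs a double flat: Bbb.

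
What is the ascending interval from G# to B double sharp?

augmented third

The letter names run G→B, a span of 2 letter steps, so the interval is some kind of third.
G# to B## is 5 semitones. A major third is 4, so 5 makes it augmented.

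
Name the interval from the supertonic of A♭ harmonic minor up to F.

perfect fifth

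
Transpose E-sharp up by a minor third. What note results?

E up a major third is G#, so the target letter is G.
From E#, a minor third is 3 semitones up: G#.

G#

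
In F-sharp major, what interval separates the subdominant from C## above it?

augmented second

The subdominant of F# major is B.
B up to C##: letters B→C make it a second; 3 semitones makes it augmented.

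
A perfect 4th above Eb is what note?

Ab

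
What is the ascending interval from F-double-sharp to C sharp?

The letter names run F→C, a span of 4 letter steps, so the interval is some kind of fifth.
F## to C# is 6 semitones. A perfect fifth is 7, so 6 makes it diminished.

diminished fifth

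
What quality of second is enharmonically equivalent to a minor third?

A minor third spans 3 semitones.
A second spanning 3 semitones is augmented (the major second is 2).

augmented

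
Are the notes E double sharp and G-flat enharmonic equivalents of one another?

E## is pitch class 6; Gb is pitch class 6.
All spellings map to pitch class 6, so they are enharmonically equivalent.

Yes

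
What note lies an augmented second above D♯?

E##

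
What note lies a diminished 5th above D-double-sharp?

A#

D up a perfect fifth is A, so the target letter is A.
From D##, a diminished fifth is 6 semitones up: A#.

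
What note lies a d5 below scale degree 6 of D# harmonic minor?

Scale degree 6 of D# harmonic minor is B.
A diminished fifth (6 semitones) below B lands on the letter E, giving E#.

E#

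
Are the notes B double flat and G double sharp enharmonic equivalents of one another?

Yes

Bbb is pitch class 9; G## is pitch class 9.
All spellings map to pitch class 9, so they are enharmonically equivalent.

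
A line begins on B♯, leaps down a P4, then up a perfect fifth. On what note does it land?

C##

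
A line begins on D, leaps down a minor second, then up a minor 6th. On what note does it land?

A minor second down from D is C# (letter C, 1 semitone down).
A minor sixth up from C# is A (letter A, 8 semitones up).

A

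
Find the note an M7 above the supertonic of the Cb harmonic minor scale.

The supertonic of Cb harmonic minor is Db.
A major seventh (11 semitones) above Db lands on the letter C, giving C.

C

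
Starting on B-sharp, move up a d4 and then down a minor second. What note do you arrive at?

D#

A diminished fourth up from B# is E (letter E, 4 semitones up).
A minor second down from E is D# (letter D, 1 semitone down).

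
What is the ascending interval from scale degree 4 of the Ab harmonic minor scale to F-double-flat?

diminished third

Scale degree 4 of Ab harmonic minor is Db.
Db up to Fbb: letters D→F make it a third; 2 semitones makes it diminished.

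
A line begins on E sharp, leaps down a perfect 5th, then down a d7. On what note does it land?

B##

A perfect fifth down from E# is A# (letter A, 7 semitones down).
A diminished seventh down from A# is B## (letter B, 9 semitones down).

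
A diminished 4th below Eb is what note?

B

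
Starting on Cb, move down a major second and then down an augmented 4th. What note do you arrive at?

A major second down from Cb is Bbb (letter B, 2 semitones down).
An augmented fourth down from Bbb is Fbb (letter F, 6 semitones down).

Fbb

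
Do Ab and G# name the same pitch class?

Yes

Ab is pitch class 8; G# is pitch class 8.
All spellings map to pitch class 8, so they are enharmonically equivalent.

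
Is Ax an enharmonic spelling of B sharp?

No

A## is pitch class 11; B# is pitch class 0.
The pitch classes differ (11 vs. 0), so they are not enharmonic equivalents.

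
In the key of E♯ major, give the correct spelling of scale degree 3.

G##

The E# major scale runs E# F## G## A# B# C## D##.
Degree 3 is G##.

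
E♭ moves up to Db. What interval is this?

Counting letters E–F–G–A–B–C–D gives a seventh.
Eb→Db = 10 semitones, 1 narrower than the major seventh (11), so minor.

minor seventh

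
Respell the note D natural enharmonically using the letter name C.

C##

D is pitch class 2. The letter C alone is pitch class 0.
To reach pitch class 2 from C requires an offset of +2 semitones, i.e. double sharp: C##.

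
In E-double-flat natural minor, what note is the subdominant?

Abb

Degree 4 takes the letter 3 steps above E, which is A.
In natural minor, degree 4 sits 5 semitones above the tonic. Ebb + 5 semitones is pitch class 7, spelled on A as Abb.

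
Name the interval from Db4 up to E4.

augmented second

The letter names run D→E, a span of 1 letter step, so the interval is some kind of second.
Db to E is 3 semitones. A major second is 2, so 3 makes it augmented.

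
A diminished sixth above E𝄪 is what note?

E up a major sixth is C#, so the target letter is C.
From E##, a diminished sixth is 7 semitones up: C#.

C#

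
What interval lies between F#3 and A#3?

major third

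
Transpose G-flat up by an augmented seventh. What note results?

F#

G up a major seventh is F#, so the target letter is F.
From Gb, an augmented seventh is 12 semitones up: F#.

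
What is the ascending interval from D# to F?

The letter names run D→F, a span of 2 letter steps, so the interval is some kind of third.
D# to F is 2 semitones. A major third is 4, so 2 makes it diminished.

diminished third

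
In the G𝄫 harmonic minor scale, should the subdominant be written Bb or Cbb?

Cbb

Each scale degree takes a distinct letter name. Degree 4 of a scale on G must use the letter C.
Cbb and Bb are enharmonically the same pitch, but only Cbb uses the letter C, so it is the correct spelling here.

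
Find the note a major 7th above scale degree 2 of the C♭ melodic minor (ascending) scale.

Scale degree 2 of Cb melodic minor (ascending) is Db.
A major seventh (11 semitones) above Db lands on the letter C, giving C.

C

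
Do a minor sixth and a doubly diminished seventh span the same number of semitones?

A minor sixth spans 8 semitones; a doubly diminished seventh spans 8.
They are enharmonically equivalent.

Yes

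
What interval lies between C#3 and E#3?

The letter names run C→E, a span of 2 letter steps, so the interval is some kind of third.
C# to E# is 4 semitones. A major third is 4, so 4 makes it major.

major third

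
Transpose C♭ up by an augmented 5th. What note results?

C up a perfect fifth is G, so the target letter is G.
From Cb, an augmented fifth is 8 semitones up: G.

G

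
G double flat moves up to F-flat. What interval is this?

major seventh

Counting letters G–A–B–C–D–E–F gives a seventh.
Gbb→Fb = 11 semitones, exactly the major seventh.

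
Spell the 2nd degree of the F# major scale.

The F# major scale runs F# G# A# B C# D# E#.
Degree 2 is G#.

G#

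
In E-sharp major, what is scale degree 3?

G##

The E# major scale runs E# F## G## A# B# C## D##.
Degree 3 is G##.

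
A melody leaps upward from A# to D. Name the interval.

diminished fourth

The letter names run A→D, a span of 3 letter steps, so the interval is some kind of fourth.
A# to D is 4 semitones. A perfect fourth is 5, so 4 makes it diminished.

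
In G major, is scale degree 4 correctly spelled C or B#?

C

Each scale degree takes a distinct letter name. Degree 4 of a scale on G must use the letter C.
C and B# are enharmonically the same pitch, but only C uses the letter C, so it is the correct spelling here.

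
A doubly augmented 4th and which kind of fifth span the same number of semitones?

A doubly augmented fourth spans 7 semitones.
A fifth spanning 7 semitones is perfect (the perfect fifth is 7).

perfect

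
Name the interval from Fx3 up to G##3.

major second

The letter names run F→G, a span of 1 letter step, so the interval is some kind of second.
F## to G## is 2 semitones. A major second is 2, so 2 makes it major.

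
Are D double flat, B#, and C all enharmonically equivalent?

Dbb = pitch class 0 and B# = pitch class 0 and C = pitch class 0 — the same pitch class, so they are enharmonic equivalents.

Yes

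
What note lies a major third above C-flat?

C up a major third is E, so the target letter is E.
From Cb, a major third is 4 semitones up: Eb.

Eb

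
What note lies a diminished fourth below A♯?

E##

A fourth below A lands on the letter E.
A diminished fourth spans 4 semitones, so A# moves to pitch class 6. On the letter E that is E##.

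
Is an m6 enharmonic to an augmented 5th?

Yes

A minor sixth spans 8 semitones; an augmented fifth spans 8.
They are enharmonically equivalent.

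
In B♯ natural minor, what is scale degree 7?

A#

The B# natural minor scale runs B# C## D# E# F## G# A#.
Degree 7 is A#.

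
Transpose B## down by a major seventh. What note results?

C##

B down a major seventh is C, so the target letter is C.
From B##, a major seventh is 11 semitones down: C##.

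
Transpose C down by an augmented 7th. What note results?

Dbb

C down a major seventh is Db, so the target letter is D.
From C, an augmented seventh is 12 semitones down: Dbb.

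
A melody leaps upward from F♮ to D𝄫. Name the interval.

diminished sixth

Counting letters F–G–A–B–C–D gives a sixth.
F→Dbb = 7 semitones, 2 narrower than the major sixth (9), so diminished.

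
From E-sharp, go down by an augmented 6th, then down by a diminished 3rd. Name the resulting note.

E#

An augmented sixth down from E# is G (letter G, 10 semitones down).
A diminished third down from G is E# (letter E, 2 semitones down).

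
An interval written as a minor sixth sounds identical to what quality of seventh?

A minor sixth spans 8 semitones.
A seventh spanning 8 semitones is doubly diminished (the major seventh is 11).

doubly diminished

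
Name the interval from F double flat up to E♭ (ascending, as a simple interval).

Counting letters F–G–A–B–C–D–E gives a seventh.
Fbb→Eb = 12 semitones, 1 wider than the major seventh (11), so augmented.

augmented seventh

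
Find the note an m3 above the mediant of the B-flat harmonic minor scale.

The mediant of Bb harmonic minor is Db.
A minor third (3 semitones) above Db lands on the letter F, giving Fb.

Fb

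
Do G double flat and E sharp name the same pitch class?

Gbb is pitch class 5; E# is pitch class 5.
All spellings map to pitch class 5, so they are enharmonically equivalent.

Yes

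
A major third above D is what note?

A third above D lands on the letter F.
A major third spans 4 semitones, so D moves to pitch class 6. On the letter F that is F#.

F#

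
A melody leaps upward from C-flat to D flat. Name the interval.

Counting letters C–D gives a second.
Cb→Db = 2 semitones, exactly the major second.

major second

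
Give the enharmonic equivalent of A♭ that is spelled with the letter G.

Plain G sits 1 semitone below Ab, so on the letter G the same pitch needs a sharp: G#.

G#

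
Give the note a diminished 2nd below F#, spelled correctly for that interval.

F down a major second is Eb, so the target letter is E.
From F#, a diminished second is 0 semitones down: E##.

E##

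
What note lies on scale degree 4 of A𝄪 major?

Degree 4 takes the letter 3 steps above A, which is D.
In major, degree 4 sits 5 semitones above the tonic. A## + 5 semitones is pitch class 4, spelled on D as D##.

D##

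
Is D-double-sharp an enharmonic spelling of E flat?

D## is pitch class 4; Eb is pitch class 3.
The pitch classes differ (4 vs. 3), so they are not enharmonic equivalents.

No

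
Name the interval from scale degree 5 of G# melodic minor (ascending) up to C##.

major seventh

Scale degree 5 of G# melodic minor (ascending) is D#.
D# up to C##: letters D→C make it a seventh; 11 semitones makes it major.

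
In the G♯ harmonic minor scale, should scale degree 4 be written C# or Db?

Each scale degree takes a distinct letter name. Degree 4 of a scale on G must use the letter C.
C# and Db are enharmonically the same pitch, but only C# uses the letter C, so it is the correct spelling here.

C#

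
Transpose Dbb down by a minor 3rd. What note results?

Bbb

D down a major third is Bb, so the target letter is B.
From Dbb, a minor third is 3 semitones down: Bbb.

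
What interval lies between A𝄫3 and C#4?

doubly augmented third

Counting letters A–B–C gives a third.
Abb→C# = 6 semitones, 2 wider than the major third (4), so doubly augmented.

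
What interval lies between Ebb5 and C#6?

doubly augmented sixth

The letter names run E→C, a span of 5 letter steps, so the interval is some kind of sixth.
Ebb to C# is 11 semitones. A major sixth is 9, so 11 makes it doubly augmented.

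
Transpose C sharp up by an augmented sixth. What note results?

A##

C up a major sixth is A, so the target letter is A.
From C#, an augmented sixth is 10 semitones up: A##.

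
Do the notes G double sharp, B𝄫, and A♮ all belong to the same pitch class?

Yes

G## is pitch class 9; Bbb is pitch class 9; A is pitch class 9.
All spellings map to pitch class 9, so they are enharmonically equivalent.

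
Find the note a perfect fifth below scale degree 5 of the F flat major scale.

Fb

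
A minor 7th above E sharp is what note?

D#

A seventh above E lands on the letter D.
A minor seventh spans 10 semitones, so E# moves to pitch class 3. On the letter D that is D#.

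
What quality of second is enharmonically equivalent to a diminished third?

major

A diminished third spans 2 semitones.
A second spanning 2 semitones is major (the major second is 2).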